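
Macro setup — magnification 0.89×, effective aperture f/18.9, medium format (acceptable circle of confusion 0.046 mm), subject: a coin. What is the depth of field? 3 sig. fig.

2.20 mm

At magnification m, DoF ≈ 2·N_eff·c/m² = 2 × 18.9 × 0.046 / 0.89² = 1.739 / 0.7921 ≈ 2.2 mm.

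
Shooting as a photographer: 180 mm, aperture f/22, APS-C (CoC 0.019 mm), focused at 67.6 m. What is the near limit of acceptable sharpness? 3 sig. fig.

36.2 m

Hyperfocal distance H = f²/(N·c) + f = 180²/(22 × 0.019) + 180 = 32400/0.418 + 180 ≈ 77692.0 mm ≈ 77.69 m.
Near limit Dn = s·(H − f)/(H + s − 2f) = 67600 × (77692.0 − 180) / (77692.0 + 67600 − 2 × 180) = 67600 × 77512.0 / 144932.0 ≈ 36154 mm ≈ 36.2 m.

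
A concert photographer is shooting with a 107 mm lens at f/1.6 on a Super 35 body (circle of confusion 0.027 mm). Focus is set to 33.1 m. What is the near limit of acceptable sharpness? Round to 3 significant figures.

Hyperfocal distance H = f²/(N·c) + f = 107²/(1.6 × 0.027) + 107 = 11449/0.0432 + 107 ≈ 265130.1 mm ≈ 265.1 m.
Near limit Dn = s·(H − f)/(H + s − 2f) = 33100 × (265130.1 − 107) / (265130.1 + 33100 − 2 × 107) = 33100 × 265023.1 / 298016.1 ≈ 29436 mm ≈ 29.4 m.

29.4 m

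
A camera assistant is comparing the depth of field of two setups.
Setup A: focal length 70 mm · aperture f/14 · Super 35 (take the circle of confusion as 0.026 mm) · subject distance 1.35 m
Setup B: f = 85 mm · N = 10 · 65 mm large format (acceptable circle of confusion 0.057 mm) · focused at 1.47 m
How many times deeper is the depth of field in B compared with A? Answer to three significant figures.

1.25

Setup A: H = 70²/(14×0.026) + 70 ≈ 13531.5 mm; DoF = Df − Dn = 1491.85 − 1232.78 ≈ 259.07 mm.
Setup B: H = 85²/(10×0.057) + 85 ≈ 12760.4 mm; DoF = Df − Dn = 1650.33 − 1325.20 ≈ 325.13 mm.
Ratio = 325.13 / 259.07 ≈ 1.25.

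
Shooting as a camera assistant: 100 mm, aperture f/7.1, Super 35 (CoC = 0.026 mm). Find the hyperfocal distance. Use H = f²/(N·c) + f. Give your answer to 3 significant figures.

Hyperfocal distance H = f²/(N·c) + f = 100²/(7.1 × 0.026) + 100 = 10000/0.1846 + 100 ≈ 54271.2 mm ≈ 54.3 m.

54.3 m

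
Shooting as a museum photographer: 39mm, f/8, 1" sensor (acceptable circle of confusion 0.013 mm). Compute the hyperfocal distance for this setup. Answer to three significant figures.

14.7 m

Hyperfocal distance H = f²/(N·c) + f = 39²/(8 × 0.013) + 39 = 1521/0.104 + 39 ≈ 14664.0 mm ≈ 14.7 m.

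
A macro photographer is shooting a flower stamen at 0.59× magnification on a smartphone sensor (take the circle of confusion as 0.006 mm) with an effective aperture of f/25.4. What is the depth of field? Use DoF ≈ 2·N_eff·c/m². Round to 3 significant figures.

At magnification m, DoF ≈ 2·N_eff·c/m² = 2 × 25.4 × 0.006 / 0.59² = 0.3048 / 0.3481 ≈ 0.876 mm.

0.876 mm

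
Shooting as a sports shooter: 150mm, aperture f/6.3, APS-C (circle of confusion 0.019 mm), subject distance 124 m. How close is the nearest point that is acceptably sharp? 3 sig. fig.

Hyperfocal distance H = f²/(N·c) + f = 150²/(6.3 × 0.019) + 150 = 22500/0.1197 + 150 ≈ 188119.9 mm ≈ 188.1 m.
Near limit Dn = s·(H − f)/(H + s − 2f) = 124000 × (188119.9 − 150) / (188119.9 + 124000 − 2 × 150) = 124000 × 187969.9 / 311819.9 ≈ 74749 mm ≈ 74.7 m.

74.7 m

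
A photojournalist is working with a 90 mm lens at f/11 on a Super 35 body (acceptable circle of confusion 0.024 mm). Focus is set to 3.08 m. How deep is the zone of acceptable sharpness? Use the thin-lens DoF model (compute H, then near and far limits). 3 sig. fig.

Hyperfocal distance H = f²/(N·c) + f = 90²/(11 × 0.024) + 90 = 8100/0.264 + 90 ≈ 30771.8 mm ≈ 30.77 m.
Near limit Dn = s·(H − f)/(H + s − 2f) = 3080 × (30771.8 − 90) / (30771.8 + 3080 − 2 × 90) = 3080 × 30681.8 / 33671.8 ≈ 2806.50 mm.
Far limit Df = s·(H − f)/(H − s) = 3080 × (30771.8 − 90) / (30771.8 − 3080) = 3080 × 30681.8 / 27691.8 ≈ 3412.56 mm.
Depth of field = Df − Dn = 3412.56 − 2806.50 ≈ 606.06 mm ≈ 0.606 m.

0.606 m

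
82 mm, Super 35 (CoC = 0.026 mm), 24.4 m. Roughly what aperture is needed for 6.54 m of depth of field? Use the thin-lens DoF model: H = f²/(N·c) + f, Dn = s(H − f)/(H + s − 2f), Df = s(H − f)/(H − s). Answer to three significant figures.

Write h = H − f = f²/(N·c). The thin-lens limits are Dn = s·h/(h + (s−f)) and Df = s·h/(h − (s−f)), so DoF = Df − Dn = 2·s·(s−f)·h / (h² − (s−f)²).
That is a quadratic in h: DoF·h² − 2·s·(s−f)·h − DoF·(s−f)² = 0 ⇒ h = (s−f)·(s + √(s² + DoF²)) / DoF = 24318 × (24400 + √(24400² + 6540²)) / 6540 = 24318 × (24400 + 25261.3) / 6540 ≈ 184658 mm.
Then N = f²/(c·h) = 82² / (0.026 × 184658) = 6724 / 4801.1 ≈ 1.40.

f/1.40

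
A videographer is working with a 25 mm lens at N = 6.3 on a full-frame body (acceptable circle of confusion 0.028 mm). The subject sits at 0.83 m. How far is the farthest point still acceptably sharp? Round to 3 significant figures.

Hyperfocal distance H = f²/(N·c) + f = 25²/(6.3 × 0.028) + 25 = 625/0.1764 + 25 ≈ 3568.1 mm ≈ 3.568 m.
Far limit Df = s·(H − f)/(H − s) = 830 × (3568.1 − 25) / (3568.1 − 830) = 830 × 3543.1 / 2738.1 ≈ 1074.0 mm ≈ 1.07 m.

1.07 m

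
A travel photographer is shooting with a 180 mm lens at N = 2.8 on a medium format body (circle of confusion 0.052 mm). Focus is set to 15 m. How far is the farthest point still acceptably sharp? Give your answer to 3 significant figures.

Hyperfocal distance H = f²/(N·c) + f = 180²/(2.8 × 0.052) + 180 = 32400/0.1456 + 180 ≈ 222707.5 mm ≈ 222.7 m.
Far limit Df = s·(H − f)/(H − s) = 15000 × (222707.5 − 180) / (222707.5 − 15000) = 15000 × 222527.5 / 207707.5 ≈ 16070 mm ≈ 16.1 m.

16.1 m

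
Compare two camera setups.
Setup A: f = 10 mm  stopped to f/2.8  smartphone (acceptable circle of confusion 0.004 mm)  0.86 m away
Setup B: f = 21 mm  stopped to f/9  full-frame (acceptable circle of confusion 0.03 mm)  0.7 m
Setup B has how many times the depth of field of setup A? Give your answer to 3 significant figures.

4.26

Setup A: H = 10²/(2.8×0.004) + 10 ≈ 8938.6 mm; DoF = Df − Dn = 950.49 − 785.24 ≈ 165.25 mm.
Setup B: H = 21²/(9×0.03) + 21 ≈ 1654.3 mm; DoF = Df − Dn = 1198.04 − 494.45 ≈ 703.59 mm.
Ratio = 703.59 / 165.25 ≈ 4.26.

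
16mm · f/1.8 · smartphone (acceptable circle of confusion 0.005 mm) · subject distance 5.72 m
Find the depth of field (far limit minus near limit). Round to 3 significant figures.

2.39 m

Hyperfocal distance H = f²/(N·c) + f = 16²/(1.8 × 0.005) + 16 = 256/0.009 + 16 ≈ 28460.4 mm ≈ 28.46 m.
Near limit Dn = s·(H − f)/(H + s − 2f) = 5720 × (28460.4 − 16) / (28460.4 + 5720 − 2 × 16) = 5720 × 28444.4 / 34148.4 ≈ 4764.6 mm.
Far limit Df = s·(H − f)/(H − s) = 5720 × (28460.4 − 16) / (28460.4 − 5720) = 5720 × 28444.4 / 22740.4 ≈ 7154.8 mm.
Depth of field = Df − Dn = 7154.8 − 4764.6 ≈ 2390.2 mm ≈ 2.39 m.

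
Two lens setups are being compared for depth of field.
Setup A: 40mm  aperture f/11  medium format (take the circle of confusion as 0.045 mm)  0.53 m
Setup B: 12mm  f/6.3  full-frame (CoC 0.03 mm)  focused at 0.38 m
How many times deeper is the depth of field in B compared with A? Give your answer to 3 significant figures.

Setup A: H = 40²/(11×0.045) + 40 ≈ 3272.3 mm; DoF = Df − Dn = 624.70 − 460.23 ≈ 164.47 mm.
Setup B: H = 12²/(6.3×0.03) + 12 ≈ 773.9 mm; DoF = Df − Dn = 735.01 − 256.24 ≈ 478.77 mm.
Ratio = 478.77 / 164.47 ≈ 2.91.

2.91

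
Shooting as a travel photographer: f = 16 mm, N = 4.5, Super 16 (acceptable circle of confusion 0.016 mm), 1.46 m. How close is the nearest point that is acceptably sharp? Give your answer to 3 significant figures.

Hyperfocal distance H = f²/(N·c) + f = 16²/(4.5 × 0.016) + 16 = 256/0.072 + 16 ≈ 3571.6 mm ≈ 3.572 m.
Near limit Dn = s·(H − f)/(H + s − 2f) = 1460 × (3571.6 − 16) / (3571.6 + 1460 − 2 × 16) = 1460 × 3555.6 / 4999.6 ≈ 1038.3 mm ≈ 1.04 m.

1.04 m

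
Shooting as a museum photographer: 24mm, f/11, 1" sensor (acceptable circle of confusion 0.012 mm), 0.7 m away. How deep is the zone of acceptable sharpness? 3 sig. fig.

Hyperfocal distance H = f²/(N·c) + f = 24²/(11 × 0.012) + 24 = 576/0.132 + 24 ≈ 4387.6 mm ≈ 4.388 m.
Near limit Dn = s·(H − f)/(H + s − 2f) = 700 × (4387.6 − 24) / (4387.6 + 700 − 2 × 24) = 700 × 4363.6 / 5039.6 ≈ 606.10 mm.
Far limit Df = s·(H − f)/(H − s) = 700 × (4387.6 − 24) / (4387.6 − 700) = 700 × 4363.6 / 3687.6 ≈ 828.32 mm.
Depth of field = Df − Dn = 828.32 − 606.10 ≈ 222.22 mm.

222 mm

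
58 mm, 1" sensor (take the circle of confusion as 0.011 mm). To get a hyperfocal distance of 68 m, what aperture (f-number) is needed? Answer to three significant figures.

f/4.50

Rearrange H = f²/(N·c) + f for N: N = f² / ((H − f)·c).
N = 58² / ((68000 − 58) × 0.011) = 3364 / 747.4 ≈ 4.50.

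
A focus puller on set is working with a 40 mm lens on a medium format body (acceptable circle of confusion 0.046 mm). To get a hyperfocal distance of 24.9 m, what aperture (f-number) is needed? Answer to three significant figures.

Rearrange H = f²/(N·c) + f for N: N = f² / ((H − f)·c).
N = 40² / ((24900 − 40) × 0.046) = 1600 / 1144 ≈ 1.40.

f/1.40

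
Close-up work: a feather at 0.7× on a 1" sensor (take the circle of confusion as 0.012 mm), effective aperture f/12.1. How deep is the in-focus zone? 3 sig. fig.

At magnification m, DoF ≈ 2·N_eff·c/m² = 2 × 12.1 × 0.012 / 0.7² = 0.2904 / 0.49 ≈ 0.593 mm.

0.593 mm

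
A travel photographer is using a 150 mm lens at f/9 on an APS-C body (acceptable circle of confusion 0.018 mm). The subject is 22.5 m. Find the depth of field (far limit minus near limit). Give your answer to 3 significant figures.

7.43 m

Hyperfocal distance H = f²/(N·c) + f = 150²/(9 × 0.018) + 150 = 22500/0.162 + 150 ≈ 139038.9 mm ≈ 139.0 m.
Near limit Dn = s·(H − f)/(H + s − 2f) = 22500 × (139038.9 − 150) / (139038.9 + 22500 − 2 × 150) = 22500 × 138888.9 / 161238.9 ≈ 19381.2 mm.
Far limit Df = s·(H − f)/(H − s) = 22500 × (139038.9 − 150) / (139038.9 − 22500) = 22500 × 138888.9 / 116538.9 ≈ 26815.1 mm.
Depth of field = Df − Dn = 26815.1 − 19381.2 ≈ 7433.9 mm ≈ 7.43 m.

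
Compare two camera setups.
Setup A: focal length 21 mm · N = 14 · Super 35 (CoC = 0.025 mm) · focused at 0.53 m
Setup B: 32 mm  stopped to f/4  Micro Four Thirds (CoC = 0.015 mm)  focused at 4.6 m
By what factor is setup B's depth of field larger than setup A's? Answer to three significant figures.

5.18

Setup A: H = 21²/(14×0.025) + 21 ≈ 1281.0 mm; DoF = Df − Dn = 889.21 − 377.50 ≈ 511.71 mm.
Setup B: H = 32²/(4×0.015) + 32 ≈ 17098.7 mm; DoF = Df − Dn = 6281.2 − 3628.7 ≈ 2652.5 mm.
Ratio = 2652.5 / 511.71 ≈ 5.18.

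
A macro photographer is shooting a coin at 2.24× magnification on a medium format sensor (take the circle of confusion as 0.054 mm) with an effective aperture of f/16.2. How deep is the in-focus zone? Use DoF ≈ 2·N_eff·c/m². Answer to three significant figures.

0.349 mm

At magnification m, DoF ≈ 2·N_eff·c/m² = 2 × 16.2 × 0.054 / 2.24² = 1.75 / 5.018 ≈ 0.349 mm.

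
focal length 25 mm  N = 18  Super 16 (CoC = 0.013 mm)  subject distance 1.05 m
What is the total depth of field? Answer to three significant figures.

0.945 m

Hyperfocal distance H = f²/(N·c) + f = 25²/(18 × 0.013) + 25 = 625/0.234 + 25 ≈ 2695.9 mm ≈ 2.696 m.
Near limit Dn = s·(H − f)/(H + s − 2f) = 1050 × (2695.9 − 25) / (2695.9 + 1050 − 2 × 25) = 1050 × 2670.9 / 3695.9 ≈ 758.80 mm.
Far limit Df = s·(H − f)/(H − s) = 1050 × (2695.9 − 25) / (2695.9 − 1050) = 1050 × 2670.9 / 1645.9 ≈ 1703.88 mm.
Depth of field = Df − Dn = 1703.88 − 758.80 ≈ 945.08 mm ≈ 0.945 m.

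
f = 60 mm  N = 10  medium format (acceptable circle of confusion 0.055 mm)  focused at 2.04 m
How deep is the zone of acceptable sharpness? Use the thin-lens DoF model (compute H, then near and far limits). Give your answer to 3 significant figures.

Hyperfocal distance H = f²/(N·c) + f = 60²/(10 × 0.055) + 60 = 3600/0.55 + 60 ≈ 6605.5 mm ≈ 6.605 m.
Near limit Dn = s·(H − f)/(H + s − 2f) = 2040 × (6605.5 − 60) / (6605.5 + 2040 − 2 × 60) = 2040 × 6545.5 / 8525.5 ≈ 1566.2 mm.
Far limit Df = s·(H − f)/(H − s) = 2040 × (6605.5 − 60) / (6605.5 − 2040) = 2040 × 6545.5 / 4565.5 ≈ 2924.7 mm.
Depth of field = Df − Dn = 2924.7 − 1566.2 ≈ 1358.5 mm ≈ 1.36 m.

1.36 m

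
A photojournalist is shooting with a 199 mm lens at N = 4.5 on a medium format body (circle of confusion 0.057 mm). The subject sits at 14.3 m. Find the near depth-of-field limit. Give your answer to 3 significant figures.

13.1 m

Hyperfocal distance H = f²/(N·c) + f = 199²/(4.5 × 0.057) + 199 = 39601/0.2565 + 199 ≈ 154588.9 mm ≈ 154.6 m.
Near limit Dn = s·(H − f)/(H + s − 2f) = 14300 × (154588.9 − 199) / (154588.9 + 14300 − 2 × 199) = 14300 × 154389.9 / 168490.9 ≈ 13103 mm ≈ 13.1 m.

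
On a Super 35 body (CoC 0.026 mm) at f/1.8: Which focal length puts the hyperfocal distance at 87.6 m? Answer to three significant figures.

64.0 mm

From H = f²/(N·c) + f, with f ≪ H: f ≈ √(H·N·c) = √(87600 × 1.8 × 0.026) = √4099.7 ≈ 64.03 mm.
The +f correction barely moves this — solving exactly, f² + N·c·f − N·c·H = 0 ⇒ f = (−N·c + √((N·c)² + 4·N·c·H))/2 = (−0.0468 + √16399)/2 ≈ 64.005 mm, so f ≈ 64.0 mm.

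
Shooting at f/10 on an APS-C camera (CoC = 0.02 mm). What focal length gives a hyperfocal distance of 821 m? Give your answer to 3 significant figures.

405 mm

From H = f²/(N·c) + f, with f ≪ H: f ≈ √(H·N·c) = √(821000 × 10 × 0.02) = √164200 ≈ 405.2 mm.
The +f correction barely moves this — solving exactly, f² + N·c·f − N·c·H = 0 ⇒ f = (−N·c + √((N·c)² + 4·N·c·H))/2 = (−0.2 + √656800)/2 ≈ 405.12 mm, so f ≈ 405 mm.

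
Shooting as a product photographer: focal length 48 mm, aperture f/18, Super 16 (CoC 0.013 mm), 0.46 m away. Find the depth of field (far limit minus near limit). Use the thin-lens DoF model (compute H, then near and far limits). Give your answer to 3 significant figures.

Hyperfocal distance H = f²/(N·c) + f = 48²/(18 × 0.013) + 48 = 2304/0.234 + 48 ≈ 9894.2 mm ≈ 9.894 m.
Near limit Dn = s·(H − f)/(H + s − 2f) = 460 × (9894.2 − 48) / (9894.2 + 460 − 2 × 48) = 460 × 9846.2 / 10258.2 ≈ 441.525 mm.
Far limit Df = s·(H − f)/(H − s) = 460 × (9894.2 − 48) / (9894.2 − 460) = 460 × 9846.2 / 9434.2 ≈ 480.089 mm.
Depth of field = Df − Dn = 480.089 − 441.525 ≈ 38.564 mm.

38.6 mm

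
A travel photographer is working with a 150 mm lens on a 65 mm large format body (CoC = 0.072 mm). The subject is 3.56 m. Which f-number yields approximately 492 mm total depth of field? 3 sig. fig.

Write h = H − f = f²/(N·c). The thin-lens limits are Dn = s·h/(h + (s−f)) and Df = s·h/(h − (s−f)), so DoF = Df − Dn = 2·s·(s−f)·h / (h² − (s−f)²).
That is a quadratic in h: DoF·h² − 2·s·(s−f)·h − DoF·(s−f)² = 0 ⇒ h = (s−f)·(s + √(s² + DoF²)) / DoF = 3410 × (3560 + √(3560² + 492²)) / 492 = 3410 × (3560 + 3593.84) / 492 ≈ 49582 mm.
Then N = f²/(c·h) = 150² / (0.072 × 49582) = 22500 / 3569.9 ≈ 6.30.

f/6.30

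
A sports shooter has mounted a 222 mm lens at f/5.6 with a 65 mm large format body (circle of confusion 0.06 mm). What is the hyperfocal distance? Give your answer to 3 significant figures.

147 m

Hyperfocal distance H = f²/(N·c) + f = 222²/(5.6 × 0.06) + 222 = 49284/0.336 + 222 ≈ 146900.6 mm ≈ 147 m.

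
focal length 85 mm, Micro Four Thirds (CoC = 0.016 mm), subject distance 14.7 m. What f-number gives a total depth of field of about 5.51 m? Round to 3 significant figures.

Write h = H − f = f²/(N·c). The thin-lens limits are Dn = s·h/(h + (s−f)) and Df = s·h/(h − (s−f)), so DoF = Df − Dn = 2·s·(s−f)·h / (h² − (s−f)²).
That is a quadratic in h: DoF·h² − 2·s·(s−f)·h − DoF·(s−f)² = 0 ⇒ h = (s−f)·(s + √(s² + DoF²)) / DoF = 14615 × (14700 + √(14700² + 5510²)) / 5510 = 14615 × (14700 + 15698.7) / 5510 ≈ 80631 mm.
Then N = f²/(c·h) = 85² / (0.016 × 80631) = 7225 / 1290.1 ≈ 5.60.

f/5.60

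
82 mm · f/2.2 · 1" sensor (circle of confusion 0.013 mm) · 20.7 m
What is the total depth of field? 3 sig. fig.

3.66 m

Hyperfocal distance H = f²/(N·c) + f = 82²/(2.2 × 0.013) + 82 = 6724/0.0286 + 82 ≈ 235186.9 mm ≈ 235.2 m.
Near limit Dn = s·(H − f)/(H + s − 2f) = 20700 × (235186.9 − 82) / (235186.9 + 20700 − 2 × 82) = 20700 × 235104.9 / 255722.9 ≈ 19031.0 mm.
Far limit Df = s·(H − f)/(H − s) = 20700 × (235186.9 − 82) / (235186.9 − 20700) = 20700 × 235104.9 / 214486.9 ≈ 22689.8 mm.
Depth of field = Df − Dn = 22689.8 − 19031.0 ≈ 3658.8 mm ≈ 3.66 m.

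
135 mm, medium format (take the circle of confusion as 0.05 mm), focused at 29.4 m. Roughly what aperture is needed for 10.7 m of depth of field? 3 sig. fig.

Write h = H − f = f²/(N·c). The thin-lens limits are Dn = s·h/(h + (s−f)) and Df = s·h/(h − (s−f)), so DoF = Df − Dn = 2·s·(s−f)·h / (h² − (s−f)²).
That is a quadratic in h: DoF·h² − 2·s·(s−f)·h − DoF·(s−f)² = 0 ⇒ h = (s−f)·(s + √(s² + DoF²)) / DoF = 29265 × (29400 + √(29400² + 10700²)) / 10700 = 29265 × (29400 + 31286.6) / 10700 ≈ 165981 mm.
Then N = f²/(c·h) = 135² / (0.05 × 165981) = 18225 / 8299.0 ≈ 2.20.

f/2.20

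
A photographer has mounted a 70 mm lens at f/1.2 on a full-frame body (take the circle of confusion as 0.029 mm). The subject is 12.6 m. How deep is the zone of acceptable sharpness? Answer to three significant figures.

Hyperfocal distance H = f²/(N·c) + f = 70²/(1.2 × 0.029) + 70 = 4900/0.0348 + 70 ≈ 140874.6 mm ≈ 140.9 m.
Near limit Dn = s·(H − f)/(H + s − 2f) = 12600 × (140874.6 − 70) / (140874.6 + 12600 − 2 × 70) = 12600 × 140804.6 / 153334.6 ≈ 11570.4 mm.
Far limit Df = s·(H − f)/(H − s) = 12600 × (140874.6 − 70) / (140874.6 − 12600) = 12600 × 140804.6 / 128274.6 ≈ 13830.8 mm.
Depth of field = Df − Dn = 13830.8 − 11570.4 ≈ 2260.4 mm ≈ 2.26 m.

2.26 m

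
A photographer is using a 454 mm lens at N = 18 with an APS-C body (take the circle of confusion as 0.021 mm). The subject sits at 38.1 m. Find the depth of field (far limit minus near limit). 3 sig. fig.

Hyperfocal distance H = f²/(N·c) + f = 454²/(18 × 0.021) + 454 = 206116/0.378 + 454 ≈ 545734.4 mm ≈ 545.7 m.
Near limit Dn = s·(H − f)/(H + s − 2f) = 38100 × (545734.4 − 454) / (545734.4 + 38100 − 2 × 454) = 38100 × 545280.4 / 582926.4 ≈ 35639.5 mm.
Far limit Df = s·(H − f)/(H − s) = 38100 × (545734.4 − 454) / (545734.4 − 38100) = 38100 × 545280.4 / 507634.4 ≈ 40925.5 mm.
Depth of field = Df − Dn = 40925.5 − 35639.5 ≈ 5286.0 mm ≈ 5.29 m.

5.29 m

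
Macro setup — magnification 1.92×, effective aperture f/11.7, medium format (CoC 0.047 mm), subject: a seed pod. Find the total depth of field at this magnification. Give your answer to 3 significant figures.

0.298 mm

At magnification m, DoF ≈ 2·N_eff·c/m² = 2 × 11.7 × 0.047 / 1.92² = 1.1 / 3.686 ≈ 0.298 mm.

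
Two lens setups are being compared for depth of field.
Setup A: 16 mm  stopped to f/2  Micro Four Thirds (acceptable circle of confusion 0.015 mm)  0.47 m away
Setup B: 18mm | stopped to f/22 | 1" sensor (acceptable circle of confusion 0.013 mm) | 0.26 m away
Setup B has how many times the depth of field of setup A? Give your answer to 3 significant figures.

Setup A: H = 16²/(2×0.015) + 16 ≈ 8549.3 mm; DoF = Df − Dn = 496.411 − 446.258 ≈ 50.153 mm.
Setup B: H = 18²/(22×0.013) + 18 ≈ 1150.9 mm; DoF = Df − Dn = 330.63 − 214.24 ≈ 116.39 mm.
Ratio = 116.39 / 50.153 ≈ 2.32.

2.32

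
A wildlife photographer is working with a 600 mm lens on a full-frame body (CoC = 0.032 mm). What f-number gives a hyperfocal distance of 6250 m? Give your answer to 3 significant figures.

f/1.80

Rearrange H = f²/(N·c) + f for N: N = f² / ((H − f)·c).
N = 600² / ((6250000 − 600) × 0.032) = 360000 / 199981 ≈ 1.80.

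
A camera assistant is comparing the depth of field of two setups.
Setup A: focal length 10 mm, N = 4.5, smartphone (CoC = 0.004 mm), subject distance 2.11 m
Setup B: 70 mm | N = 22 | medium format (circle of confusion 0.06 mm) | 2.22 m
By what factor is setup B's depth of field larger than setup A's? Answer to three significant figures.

Setup A: H = 10²/(4.5×0.004) + 10 ≈ 5565.6 mm; DoF = Df − Dn = 3392.3 − 1531.2 ≈ 1861.1 mm.
Setup B: H = 70²/(22×0.06) + 70 ≈ 3782.1 mm; DoF = Df − Dn = 5275.5 − 1405.8 ≈ 3869.7 mm.
Ratio = 3869.7 / 1861.1 ≈ 2.08.

2.08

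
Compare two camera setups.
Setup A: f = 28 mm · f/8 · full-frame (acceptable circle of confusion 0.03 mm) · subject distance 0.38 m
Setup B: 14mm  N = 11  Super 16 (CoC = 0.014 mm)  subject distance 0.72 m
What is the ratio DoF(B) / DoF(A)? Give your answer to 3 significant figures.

13.9

Setup A: H = 28²/(8×0.03) + 28 ≈ 3294.7 mm; DoF = Df − Dn = 425.892 − 343.036 ≈ 82.856 mm.
Setup B: H = 14²/(11×0.014) + 14 ≈ 1286.7 mm; DoF = Df − Dn = 1616.9 − 463.1 ≈ 1153.8 mm.
Ratio = 1153.8 / 82.856 ≈ 13.9.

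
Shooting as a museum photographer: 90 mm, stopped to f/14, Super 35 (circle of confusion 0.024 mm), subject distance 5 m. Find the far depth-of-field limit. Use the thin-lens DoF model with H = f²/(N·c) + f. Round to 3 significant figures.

6.28 m

Hyperfocal distance H = f²/(N·c) + f = 90²/(14 × 0.024) + 90 = 8100/0.336 + 90 ≈ 24197.1 mm ≈ 24.20 m.
Far limit Df = s·(H − f)/(H − s) = 5000 × (24197.1 − 90) / (24197.1 − 5000) = 5000 × 24107.1 / 19197.1 ≈ 6278.8 mm ≈ 6.28 m.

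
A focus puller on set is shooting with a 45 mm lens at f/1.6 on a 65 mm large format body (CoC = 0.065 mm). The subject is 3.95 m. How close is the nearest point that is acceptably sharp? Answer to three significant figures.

3.29 m

Hyperfocal distance H = f²/(N·c) + f = 45²/(1.6 × 0.065) + 45 = 2025/0.104 + 45 ≈ 19516.2 mm ≈ 19.52 m.
Near limit Dn = s·(H − f)/(H + s − 2f) = 3950 × (19516.2 − 45) / (19516.2 + 3950 − 2 × 45) = 3950 × 19471.2 / 23376.2 ≈ 3290.2 mm ≈ 3.29 m.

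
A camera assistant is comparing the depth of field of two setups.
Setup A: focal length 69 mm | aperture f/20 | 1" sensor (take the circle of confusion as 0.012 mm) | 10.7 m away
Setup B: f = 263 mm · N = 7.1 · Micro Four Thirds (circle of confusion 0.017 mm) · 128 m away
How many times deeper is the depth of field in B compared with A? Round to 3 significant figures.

Setup A: H = 69²/(20×0.012) + 69 ≈ 19906.5 mm; DoF = Df − Dn = 23056 − 6967 ≈ 16089 mm.
Setup B: H = 263²/(7.1×0.017) + 263 ≈ 573328.5 mm; DoF = Df − Dn = 164715 − 104669 ≈ 60046 mm.
Ratio = 60046 / 16089 ≈ 3.73.

3.73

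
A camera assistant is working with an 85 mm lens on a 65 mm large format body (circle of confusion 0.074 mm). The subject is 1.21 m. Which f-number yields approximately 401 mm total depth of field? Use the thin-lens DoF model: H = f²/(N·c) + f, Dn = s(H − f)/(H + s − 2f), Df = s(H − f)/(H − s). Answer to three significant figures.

f/14

Write h = H − f = f²/(N·c). The thin-lens limits are Dn = s·h/(h + (s−f)) and Df = s·h/(h − (s−f)), so DoF = Df − Dn = 2·s·(s−f)·h / (h² − (s−f)²).
That is a quadratic in h: DoF·h² − 2·s·(s−f)·h − DoF·(s−f)² = 0 ⇒ h = (s−f)·(s + √(s² + DoF²)) / DoF = 1125 × (1210 + √(1210² + 401²)) / 401 = 1125 × (1210 + 1274.72) / 401 ≈ 6970.8 mm.
Then N = f²/(c·h) = 85² / (0.074 × 6970.8) = 7225 / 515.84 ≈ 14.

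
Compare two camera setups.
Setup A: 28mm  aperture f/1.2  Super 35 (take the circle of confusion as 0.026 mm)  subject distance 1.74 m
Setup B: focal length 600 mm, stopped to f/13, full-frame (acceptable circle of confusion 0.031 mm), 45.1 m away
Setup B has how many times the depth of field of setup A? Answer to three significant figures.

Setup A: H = 28²/(1.2×0.026) + 28 ≈ 25156.2 mm; DoF = Df − Dn = 1867.21 − 1629.01 ≈ 238.20 mm.
Setup B: H = 600²/(13×0.031) + 600 ≈ 893900.2 mm; DoF = Df − Dn = 47464.5 − 42959.9 ≈ 4504.6 mm.
Ratio = 4504.6 / 238.20 ≈ 18.9.

18.9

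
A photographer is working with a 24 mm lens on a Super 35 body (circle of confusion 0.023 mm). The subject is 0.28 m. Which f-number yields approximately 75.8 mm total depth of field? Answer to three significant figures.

Write h = H − f = f²/(N·c). The thin-lens limits are Dn = s·h/(h + (s−f)) and Df = s·h/(h − (s−f)), so DoF = Df − Dn = 2·s·(s−f)·h / (h² − (s−f)²).
That is a quadratic in h: DoF·h² − 2·s·(s−f)·h − DoF·(s−f)² = 0 ⇒ h = (s−f)·(s + √(s² + DoF²)) / DoF = 256 × (280 + √(280² + 75.8²)) / 75.8 = 256 × (280 + 290.079) / 75.8 ≈ 1925.3 mm.
Then N = f²/(c·h) = 24² / (0.023 × 1925.3) = 576 / 44.283 ≈ 13.

f/13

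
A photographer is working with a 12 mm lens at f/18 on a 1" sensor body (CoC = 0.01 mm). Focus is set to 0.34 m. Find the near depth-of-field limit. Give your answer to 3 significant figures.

Hyperfocal distance H = f²/(N·c) + f = 12²/(18 × 0.01) + 12 = 144/0.18 + 12 ≈ 812.0 mm ≈ 0.812 m.
Near limit Dn = s·(H − f)/(H + s − 2f) = 340 × (812.0 − 12) / (812.0 + 340 − 2 × 12) = 340 × 800.0 / 1128.0 ≈ 241.13 mm.

241 mm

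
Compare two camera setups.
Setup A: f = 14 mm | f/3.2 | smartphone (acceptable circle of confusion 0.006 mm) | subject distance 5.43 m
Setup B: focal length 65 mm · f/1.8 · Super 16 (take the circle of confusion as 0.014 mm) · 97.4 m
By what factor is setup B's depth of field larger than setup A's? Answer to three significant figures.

Setup A: H = 14²/(3.2×0.006) + 14 ≈ 10222.3 mm; DoF = Df − Dn = 11566.7 − 3547.8 ≈ 8018.9 mm.
Setup B: H = 65²/(1.8×0.014) + 65 ≈ 167723.7 mm; DoF = Df − Dn = 232211 − 61624 ≈ 170587 mm.
Ratio = 170587 / 8018.9 ≈ 21.3.

21.3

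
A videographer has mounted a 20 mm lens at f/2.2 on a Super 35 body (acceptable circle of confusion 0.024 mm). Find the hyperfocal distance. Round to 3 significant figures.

7.60 m

Hyperfocal distance H = f²/(N·c) + f = 20²/(2.2 × 0.024) + 20 = 400/0.0528 + 20 ≈ 7595.8 mm ≈ 7.60 m.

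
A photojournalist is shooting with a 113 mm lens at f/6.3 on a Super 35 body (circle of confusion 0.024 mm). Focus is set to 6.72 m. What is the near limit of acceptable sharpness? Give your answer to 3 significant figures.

6.23 m

Hyperfocal distance H = f²/(N·c) + f = 113²/(6.3 × 0.024) + 113 = 12769/0.1512 + 113 ≈ 84564.1 mm ≈ 84.56 m.
Near limit Dn = s·(H − f)/(H + s − 2f) = 6720 × (84564.1 − 113) / (84564.1 + 6720 − 2 × 113) = 6720 × 84451.1 / 91058.1 ≈ 6232.4 mm ≈ 6.23 m.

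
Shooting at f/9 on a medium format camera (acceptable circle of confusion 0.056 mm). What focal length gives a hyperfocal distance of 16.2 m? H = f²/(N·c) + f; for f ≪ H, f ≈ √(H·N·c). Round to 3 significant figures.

90.1 mm

From H = f²/(N·c) + f, with f ≪ H: f ≈ √(H·N·c) = √(16200 × 9 × 0.056) = √8164.8 ≈ 90.36 mm.
Exact: f² + N·c·f − N·c·H = 0 ⇒ f = (−N·c + √((N·c)² + 4·N·c·H))/2 = (−0.504 + √32659)/2 ≈ 90.108 mm ≈ 90.1 mm.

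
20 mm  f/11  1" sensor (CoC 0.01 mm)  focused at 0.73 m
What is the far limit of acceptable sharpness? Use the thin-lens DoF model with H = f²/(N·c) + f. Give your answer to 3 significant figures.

0.907 m

Hyperfocal distance H = f²/(N·c) + f = 20²/(11 × 0.01) + 20 = 400/0.11 + 20 ≈ 3656.4 mm ≈ 3.656 m.
Far limit Df = s·(H − f)/(H − s) = 730 × (3656.4 − 20) / (3656.4 − 730) = 730 × 3636.4 / 2926.4 ≈ 907.11 mm ≈ 0.907 m.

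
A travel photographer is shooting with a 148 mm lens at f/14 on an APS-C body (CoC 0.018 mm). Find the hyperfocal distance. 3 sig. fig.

87.1 m

Hyperfocal distance H = f²/(N·c) + f = 148²/(14 × 0.018) + 148 = 21904/0.252 + 148 ≈ 87068.6 mm ≈ 87.1 m.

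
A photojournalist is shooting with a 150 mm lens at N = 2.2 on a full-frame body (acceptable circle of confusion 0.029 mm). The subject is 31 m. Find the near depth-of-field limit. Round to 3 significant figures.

28.5 m

Hyperfocal distance H = f²/(N·c) + f = 150²/(2.2 × 0.029) + 150 = 22500/0.0638 + 150 ≈ 352814.6 mm ≈ 352.8 m.
Near limit Dn = s·(H − f)/(H + s − 2f) = 31000 × (352814.6 − 150) / (352814.6 + 31000 − 2 × 150) = 31000 × 352664.6 / 383514.6 ≈ 28506 mm ≈ 28.5 m.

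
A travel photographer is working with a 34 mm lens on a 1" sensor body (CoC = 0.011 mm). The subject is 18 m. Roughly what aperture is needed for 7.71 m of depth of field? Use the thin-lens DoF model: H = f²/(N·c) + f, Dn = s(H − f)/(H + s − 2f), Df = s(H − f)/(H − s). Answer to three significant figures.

Write h = H − f = f²/(N·c). The thin-lens limits are Dn = s·h/(h + (s−f)) and Df = s·h/(h − (s−f)), so DoF = Df − Dn = 2·s·(s−f)·h / (h² − (s−f)²).
That is a quadratic in h: DoF·h² − 2·s·(s−f)·h − DoF·(s−f)² = 0 ⇒ h = (s−f)·(s + √(s² + DoF²)) / DoF = 17966 × (18000 + √(18000² + 7710²)) / 7710 = 17966 × (18000 + 19581.7) / 7710 ≈ 87574 mm.
Then N = f²/(c·h) = 34² / (0.011 × 87574) = 1156 / 963.31 ≈ 1.20.

f/1.20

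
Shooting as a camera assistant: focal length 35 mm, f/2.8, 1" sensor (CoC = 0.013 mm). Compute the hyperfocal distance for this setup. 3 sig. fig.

33.7 m

Hyperfocal distance H = f²/(N·c) + f = 35²/(2.8 × 0.013) + 35 = 1225/0.0364 + 35 ≈ 33688.8 mm ≈ 33.7 m.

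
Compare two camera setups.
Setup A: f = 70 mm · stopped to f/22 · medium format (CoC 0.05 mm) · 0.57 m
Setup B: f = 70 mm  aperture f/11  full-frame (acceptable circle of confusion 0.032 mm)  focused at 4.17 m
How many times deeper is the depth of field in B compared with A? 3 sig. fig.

20.8

Setup A: H = 70²/(22×0.05) + 70 ≈ 4524.5 mm; DoF = Df − Dn = 642.07 − 512.48 ≈ 129.59 mm.
Setup B: H = 70²/(11×0.032) + 70 ≈ 13990.5 mm; DoF = Df − Dn = 5911.0 − 3221.2 ≈ 2689.8 mm.
Ratio = 2689.8 / 129.59 ≈ 20.8.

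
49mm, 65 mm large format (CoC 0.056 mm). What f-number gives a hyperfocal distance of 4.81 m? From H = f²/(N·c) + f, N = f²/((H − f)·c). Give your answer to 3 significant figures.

Rearrange H = f²/(N·c) + f for N: N = f² / ((H − f)·c).
N = 49² / ((4810 − 49) × 0.056) = 2401 / 266.6 ≈ 9.01.

f/9.01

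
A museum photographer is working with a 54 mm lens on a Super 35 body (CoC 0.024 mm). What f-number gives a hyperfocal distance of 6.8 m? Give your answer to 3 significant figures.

f/18

Rearrange H = f²/(N·c) + f for N: N = f² / ((H − f)·c).
N = 54² / ((6800 − 54) × 0.024) = 2916 / 161.9 ≈ 18.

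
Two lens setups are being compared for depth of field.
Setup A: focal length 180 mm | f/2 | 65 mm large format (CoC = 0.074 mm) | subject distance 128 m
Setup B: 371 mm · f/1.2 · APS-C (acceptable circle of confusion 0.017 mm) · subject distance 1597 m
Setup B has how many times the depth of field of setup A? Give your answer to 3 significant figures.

Setup A: H = 180²/(2×0.074) + 180 ≈ 219098.9 mm; DoF = Df − Dn = 307596 − 80815 ≈ 226781 mm.
Setup B: H = 371²/(1.2×0.017) + 371 ≈ 6747478.8 mm; DoF = Df − Dn = 2092064 − 1291404 ≈ 800660 mm.
Ratio = 800660 / 226781 ≈ 3.53.

3.53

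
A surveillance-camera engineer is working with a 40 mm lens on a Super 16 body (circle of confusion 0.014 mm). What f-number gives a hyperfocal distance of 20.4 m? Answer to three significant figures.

f/5.61

Rearrange H = f²/(N·c) + f for N: N = f² / ((H − f)·c).
N = 40² / ((20400 − 40) × 0.014) = 1600 / 285.0 ≈ 5.61.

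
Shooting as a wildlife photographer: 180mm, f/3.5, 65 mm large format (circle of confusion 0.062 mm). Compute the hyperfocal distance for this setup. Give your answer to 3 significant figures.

Hyperfocal distance H = f²/(N·c) + f = 180²/(3.5 × 0.062) + 180 = 32400/0.217 + 180 ≈ 149488.8 mm ≈ 149 m.

149 m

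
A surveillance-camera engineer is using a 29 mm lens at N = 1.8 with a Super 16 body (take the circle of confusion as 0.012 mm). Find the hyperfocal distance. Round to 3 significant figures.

39.0 m

Hyperfocal distance H = f²/(N·c) + f = 29²/(1.8 × 0.012) + 29 = 841/0.0216 + 29 ≈ 38964.2 mm ≈ 39.0 m.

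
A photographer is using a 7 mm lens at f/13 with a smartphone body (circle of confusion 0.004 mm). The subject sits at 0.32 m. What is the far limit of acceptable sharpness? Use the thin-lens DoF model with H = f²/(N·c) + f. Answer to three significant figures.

479 mm

Hyperfocal distance H = f²/(N·c) + f = 7²/(13 × 0.004) + 7 = 49/0.052 + 7 ≈ 949.3 mm ≈ 0.949 m.
Far limit Df = s·(H − f)/(H − s) = 320 × (949.3 − 7) / (949.3 − 320) = 320 × 942.3 / 629.3 ≈ 479.16 mm.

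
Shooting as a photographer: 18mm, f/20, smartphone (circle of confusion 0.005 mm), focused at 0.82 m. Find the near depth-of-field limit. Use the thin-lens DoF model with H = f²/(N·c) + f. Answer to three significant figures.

0.657 m

Hyperfocal distance H = f²/(N·c) + f = 18²/(20 × 0.005) + 18 = 324/0.1 + 18 ≈ 3258.0 mm ≈ 3.258 m.
Near limit Dn = s·(H − f)/(H + s − 2f) = 820 × (3258.0 − 18) / (3258.0 + 820 − 2 × 18) = 820 × 3240.0 / 4042.0 ≈ 657.30 mm ≈ 0.657 m.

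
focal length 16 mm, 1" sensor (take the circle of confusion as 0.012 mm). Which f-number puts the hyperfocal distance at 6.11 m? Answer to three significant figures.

f/3.50

Rearrange H = f²/(N·c) + f for N: N = f² / ((H − f)·c).
N = 16² / ((6110 − 16) × 0.012) = 256 / 73.13 ≈ 3.50.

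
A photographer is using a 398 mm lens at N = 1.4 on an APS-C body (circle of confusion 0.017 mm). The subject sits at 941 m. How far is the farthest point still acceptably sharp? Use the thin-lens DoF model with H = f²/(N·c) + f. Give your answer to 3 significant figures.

Hyperfocal distance H = f²/(N·c) + f = 398²/(1.4 × 0.017) + 398 = 158404/0.0238 + 398 ≈ 6656028.3 mm ≈ 6656 m.
Far limit Df = s·(H − f)/(H − s) = 941000 × (6656028.3 − 398) / (6656028.3 − 941000) = 941000 × 6655630.3 / 5715028.3 ≈ 1095874 mm ≈ 1100 m.

1100 m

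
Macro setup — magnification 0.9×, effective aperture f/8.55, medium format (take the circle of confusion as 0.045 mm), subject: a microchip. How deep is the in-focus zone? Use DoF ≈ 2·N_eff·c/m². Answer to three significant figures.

At magnification m, DoF ≈ 2·N_eff·c/m² = 2 × 8.55 × 0.045 / 0.9² = 0.7695 / 0.81 ≈ 0.95 mm.

0.950 mm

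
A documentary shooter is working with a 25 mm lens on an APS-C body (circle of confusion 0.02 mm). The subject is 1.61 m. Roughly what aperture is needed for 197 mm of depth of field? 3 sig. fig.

Write h = H − f = f²/(N·c). The thin-lens limits are Dn = s·h/(h + (s−f)) and Df = s·h/(h − (s−f)), so DoF = Df − Dn = 2·s·(s−f)·h / (h² − (s−f)²).
That is a quadratic in h: DoF·h² − 2·s·(s−f)·h − DoF·(s−f)² = 0 ⇒ h = (s−f)·(s + √(s² + DoF²)) / DoF = 1585 × (1610 + √(1610² + 197²)) / 197 = 1585 × (1610 + 1622.01) / 197 ≈ 26004 mm.
Then N = f²/(c·h) = 25² / (0.02 × 26004) = 625 / 520.07 ≈ 1.20.

f/1.20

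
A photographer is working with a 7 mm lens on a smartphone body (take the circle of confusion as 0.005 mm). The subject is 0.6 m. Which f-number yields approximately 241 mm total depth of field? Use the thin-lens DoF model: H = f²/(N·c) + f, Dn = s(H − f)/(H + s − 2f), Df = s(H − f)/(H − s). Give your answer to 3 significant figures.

f/3.19

Write h = H − f = f²/(N·c). The thin-lens limits are Dn = s·h/(h + (s−f)) and Df = s·h/(h − (s−f)), so DoF = Df − Dn = 2·s·(s−f)·h / (h² − (s−f)²).
That is a quadratic in h: DoF·h² − 2·s·(s−f)·h − DoF·(s−f)² = 0 ⇒ h = (s−f)·(s + √(s² + DoF²)) / DoF = 593 × (600 + √(600² + 241²)) / 241 = 593 × (600 + 646.592) / 241 ≈ 3067.3 mm.
Then N = f²/(c·h) = 7² / (0.005 × 3067.3) = 49 / 15.337 ≈ 3.19.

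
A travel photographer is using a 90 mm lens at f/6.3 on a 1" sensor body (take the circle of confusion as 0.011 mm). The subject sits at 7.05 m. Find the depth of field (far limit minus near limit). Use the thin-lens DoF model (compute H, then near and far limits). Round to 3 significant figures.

0.843 m

Hyperfocal distance H = f²/(N·c) + f = 90²/(6.3 × 0.011) + 90 = 8100/0.0693 + 90 ≈ 116973.1 mm ≈ 117.0 m.
Near limit Dn = s·(H − f)/(H + s − 2f) = 7050 × (116973.1 − 90) / (116973.1 + 7050 − 2 × 90) = 7050 × 116883.1 / 123843.1 ≈ 6653.79 mm.
Far limit Df = s·(H − f)/(H − s) = 7050 × (116973.1 − 90) / (116973.1 − 7050) = 7050 × 116883.1 / 109923.1 ≈ 7496.38 mm.
Depth of field = Df − Dn = 7496.38 − 6653.79 ≈ 842.59 mm ≈ 0.843 m.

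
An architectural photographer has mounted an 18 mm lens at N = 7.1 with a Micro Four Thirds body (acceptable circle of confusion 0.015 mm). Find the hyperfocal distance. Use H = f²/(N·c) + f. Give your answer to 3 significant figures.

3.06 m

Hyperfocal distance H = f²/(N·c) + f = 18²/(7.1 × 0.015) + 18 = 324/0.1065 + 18 ≈ 3060.3 mm ≈ 3.06 m.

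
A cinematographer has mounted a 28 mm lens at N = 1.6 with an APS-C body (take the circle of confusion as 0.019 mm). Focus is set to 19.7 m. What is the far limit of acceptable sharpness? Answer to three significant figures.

83.0 m

Hyperfocal distance H = f²/(N·c) + f = 28²/(1.6 × 0.019) + 28 = 784/0.0304 + 28 ≈ 25817.5 mm ≈ 25.82 m.
Far limit Df = s·(H − f)/(H − s) = 19700 × (25817.5 − 28) / (25817.5 − 19700) = 19700 × 25789.5 / 6117.5 ≈ 83049 mm ≈ 83.0 m.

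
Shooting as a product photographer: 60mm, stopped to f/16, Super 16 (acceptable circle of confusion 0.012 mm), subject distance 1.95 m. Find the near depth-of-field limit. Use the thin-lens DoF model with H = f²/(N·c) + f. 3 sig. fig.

Hyperfocal distance H = f²/(N·c) + f = 60²/(16 × 0.012) + 60 = 3600/0.192 + 60 ≈ 18810.0 mm ≈ 18.81 m.
Near limit Dn = s·(H − f)/(H + s − 2f) = 1950 × (18810.0 − 60) / (18810.0 + 1950 − 2 × 60) = 1950 × 18750.0 / 20640.0 ≈ 1771.4 mm ≈ 1.77 m.

1.77 m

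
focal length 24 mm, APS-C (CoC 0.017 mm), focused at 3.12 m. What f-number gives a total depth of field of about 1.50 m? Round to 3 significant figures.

Write h = H − f = f²/(N·c). The thin-lens limits are Dn = s·h/(h + (s−f)) and Df = s·h/(h − (s−f)), so DoF = Df − Dn = 2·s·(s−f)·h / (h² − (s−f)²).
That is a quadratic in h: DoF·h² − 2·s·(s−f)·h − DoF·(s−f)² = 0 ⇒ h = (s−f)·(s + √(s² + DoF²)) / DoF = 3096 × (3120 + √(3120² + 1500²)) / 1500 = 3096 × (3120 + 3461.85) / 1500 ≈ 13585 mm.
Then N = f²/(c·h) = 24² / (0.017 × 13585) = 576 / 230.94 ≈ 2.49.

f/2.49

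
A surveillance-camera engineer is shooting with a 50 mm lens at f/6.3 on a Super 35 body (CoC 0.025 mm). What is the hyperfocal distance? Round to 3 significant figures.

Hyperfocal distance H = f²/(N·c) + f = 50²/(6.3 × 0.025) + 50 = 2500/0.1575 + 50 ≈ 15923.0 mm ≈ 15.9 m.

15.9 m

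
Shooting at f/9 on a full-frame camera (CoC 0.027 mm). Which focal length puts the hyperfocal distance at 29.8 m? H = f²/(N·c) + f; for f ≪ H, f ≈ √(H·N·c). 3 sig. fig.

85.0 mm

From H = f²/(N·c) + f, with f ≪ H: f ≈ √(H·N·c) = √(29800 × 9 × 0.027) = √7241.4 ≈ 85.10 mm.
Exact: f² + N·c·f − N·c·H = 0 ⇒ f = (−N·c + √((N·c)² + 4·N·c·H))/2 = (−0.243 + √28966)/2 ≈ 84.975 mm ≈ 85.0 mm.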